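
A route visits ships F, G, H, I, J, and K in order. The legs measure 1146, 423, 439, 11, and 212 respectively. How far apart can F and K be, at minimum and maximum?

The maximum is all hops collinear in one direction: 1146 + 423 + 439 + 11 + 212 = 2231.
The longest hop is 1146; the others sum to 1085. Folding the others back against it leaves at least 1146 − 1085 = 61.

61 ≤ FK ≤ 2231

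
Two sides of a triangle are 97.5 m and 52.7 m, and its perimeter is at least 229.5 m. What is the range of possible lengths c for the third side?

Triangle inequality alone gives 44.8 < c < 150.2.
The perimeter condition gives c ≥ 229.5 − 97.5 − 52.7 = 79.3.
Intersecting the two: 79.3 ≤ c < 150.2.

79.3 ≤ c < 150.2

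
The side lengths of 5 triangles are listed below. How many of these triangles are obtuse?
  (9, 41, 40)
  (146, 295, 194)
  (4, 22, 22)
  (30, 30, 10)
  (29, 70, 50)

2

(9,41,40): 9²+40² = 1681 = 41² → right
(146,295,194): 146²+194² = 58952 < 87025 = 295² → obtuse
(4,22,22): 4²+22² = 500 > 484 = 22² → acute
(30,30,10): 10²+30² = 1000 > 900 = 30² → acute
(29,70,50): 29²+50² = 3341 < 4900 = 70² → obtuse
2 of the 5 are obtuse.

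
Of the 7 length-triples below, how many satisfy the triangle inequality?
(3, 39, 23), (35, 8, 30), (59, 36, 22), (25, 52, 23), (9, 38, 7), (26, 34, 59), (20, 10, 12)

3

(3,23,39): 3+23 ≤ 39 → not valid
(8,30,35): 8+30 > 35 → valid
(22,36,59): 22+36 ≤ 59 → not valid
(23,25,52): 23+25 ≤ 52 → not valid
(7,9,38): 7+9 ≤ 38 → not valid
(26,34,59): 26+34 > 59 → valid
(10,12,20): 10+12 > 20 → valid
3 of the 7 triples form a triangle.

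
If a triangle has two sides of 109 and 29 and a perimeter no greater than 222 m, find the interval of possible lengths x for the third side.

80 < x ≤ 84 m

Triangle inequality alone gives 80 < x < 138.
The perimeter condition gives x ≤ 222 − 109 − 29 = 84.
Intersecting the two: 80 < x ≤ 84.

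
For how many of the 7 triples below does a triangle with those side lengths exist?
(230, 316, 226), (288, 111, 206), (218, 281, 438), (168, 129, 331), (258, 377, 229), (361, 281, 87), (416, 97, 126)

(226,230,316): 226+230 > 316 → valid
(111,206,288): 111+206 > 288 → valid
(218,281,438): 218+281 > 438 → valid
(129,168,331): 129+168 ≤ 331 → not valid
(229,258,377): 229+258 > 377 → valid
(87,281,361): 87+281 > 361 → valid
(97,126,416): 97+126 ≤ 416 → not valid
5 of the 7 triples form a triangle.

5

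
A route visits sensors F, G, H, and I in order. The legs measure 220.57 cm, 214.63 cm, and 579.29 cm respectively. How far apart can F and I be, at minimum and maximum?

The maximum is all hops collinear in one direction: 220.57 + 214.63 + 579.29 = 1014.49.
The longest hop is 579.29; the others sum to 435.20. Folding the others back against it leaves at least 579.29 − 435.20 = 144.09.

144.09 ≤ FI ≤ 1014.49 cm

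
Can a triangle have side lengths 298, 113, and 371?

Yes

The longest side is 371, and the other two sum to 411.
Since 411 > 371, the triangle inequality holds.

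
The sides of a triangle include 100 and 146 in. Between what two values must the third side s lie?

46 < s < 246

By the triangle inequality, s must be less than 100 + 146 = 246 and greater than |100 − 146| = 46.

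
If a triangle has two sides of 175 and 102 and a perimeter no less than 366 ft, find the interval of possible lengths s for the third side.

89 ≤ s < 277

Triangle inequality alone gives 73 < s < 277.
The perimeter condition gives s ≥ 366 − 175 − 102 = 89.
Intersecting the two: 89 ≤ s < 277.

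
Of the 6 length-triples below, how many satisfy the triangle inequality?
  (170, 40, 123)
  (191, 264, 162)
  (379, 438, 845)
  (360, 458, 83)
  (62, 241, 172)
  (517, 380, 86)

1

(40,123,170): 40+123 ≤ 170 → not valid
(162,191,264): 162+191 > 264 → valid
(379,438,845): 379+438 ≤ 845 → not valid
(83,360,458): 83+360 ≤ 458 → not valid
(62,172,241): 62+172 ≤ 241 → not valid
(86,380,517): 86+380 ≤ 517 → not valid
1 of the 6 triples forms a triangle.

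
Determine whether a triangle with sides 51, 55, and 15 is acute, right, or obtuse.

Compare the square of the longest side to the sum of squares of the other two: 15² + 51² = 2826 < 3025 = 55².

obtuse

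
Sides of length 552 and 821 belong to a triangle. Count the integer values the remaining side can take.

The third side lies in the open interval (269, 1373).
Integers from 270 to 1372 inclusive: 1372 − 270 + 1 = 1103.

1103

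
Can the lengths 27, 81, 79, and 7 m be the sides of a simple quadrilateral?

Yes

A quadrilateral exists iff every side is shorter than the sum of the others — equivalently, the longest side is less than the sum of the rest.
Longest side 81 < 113 (sum of the remaining 3), so yes.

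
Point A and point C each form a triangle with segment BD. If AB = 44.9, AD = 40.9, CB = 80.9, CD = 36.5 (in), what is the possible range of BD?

44.4 < BD < 85.8

From triangle ABD: |44.9 − 40.9| < BD < 44.9 + 40.9, i.e. 4.0 < BD < 85.8.
From triangle CBD: 44.4 < BD < 117.4.
Both must hold, so BD lies in the intersection.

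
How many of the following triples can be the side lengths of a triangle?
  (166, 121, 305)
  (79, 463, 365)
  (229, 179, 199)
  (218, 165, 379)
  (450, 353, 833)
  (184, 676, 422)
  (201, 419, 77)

2

(121,166,305): 121+166 ≤ 305 → not valid
(79,365,463): 79+365 ≤ 463 → not valid
(179,199,229): 179+199 > 229 → valid
(165,218,379): 165+218 > 379 → valid
(353,450,833): 353+450 ≤ 833 → not valid
(184,422,676): 184+422 ≤ 676 → not valid
(77,201,419): 77+201 ≤ 419 → not valid
2 of the 7 triples form a triangle.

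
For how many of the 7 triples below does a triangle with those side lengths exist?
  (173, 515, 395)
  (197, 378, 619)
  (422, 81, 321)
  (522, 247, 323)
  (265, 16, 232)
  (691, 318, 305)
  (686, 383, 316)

(173,395,515): 173+395 > 515 → valid
(197,378,619): 197+378 ≤ 619 → not valid
(81,321,422): 81+321 ≤ 422 → not valid
(247,323,522): 247+323 > 522 → valid
(16,232,265): 16+232 ≤ 265 → not valid
(305,318,691): 305+318 ≤ 691 → not valid
(316,383,686): 316+383 > 686 → valid
3 of the 7 triples form a triangle.

3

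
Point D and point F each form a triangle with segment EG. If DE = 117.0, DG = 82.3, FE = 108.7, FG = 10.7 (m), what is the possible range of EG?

98.0 < EG < 119.4

From triangle DEG: |117.0 − 82.3| < EG < 117.0 + 82.3, i.e. 34.7 < EG < 199.3.
From triangle FEG: 98.0 < EG < 119.4.
Both must hold, so EG lies in the intersection.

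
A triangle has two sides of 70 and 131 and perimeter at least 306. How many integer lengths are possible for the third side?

96

Triangle inequality: 61 < x < 201. Perimeter ≥ 306 gives x ≥ 306 − 70 − 131 = 105.
So 105 ≤ x < 201; integers 105 through 200: 96 values.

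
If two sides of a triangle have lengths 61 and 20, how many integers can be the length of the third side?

39

The third side lies in the open interval (41, 81).
Integers from 42 to 80 inclusive: 80 − 42 + 1 = 39.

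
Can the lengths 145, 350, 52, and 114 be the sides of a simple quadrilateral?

For a quadrilateral, each side must be shorter than the sum of the others.
Here the longest side is 350, but the remaining 3 sides sum to only 311.

No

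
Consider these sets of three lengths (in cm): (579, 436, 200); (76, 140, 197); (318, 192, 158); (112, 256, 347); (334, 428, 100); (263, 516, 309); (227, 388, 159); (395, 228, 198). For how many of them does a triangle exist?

(200,436,579): 200+436 > 579 → valid
(76,140,197): 76+140 > 197 → valid
(158,192,318): 158+192 > 318 → valid
(112,256,347): 112+256 > 347 → valid
(100,334,428): 100+334 > 428 → valid
(263,309,516): 263+309 > 516 → valid
(159,227,388): 159+227 ≤ 388 → not valid
(198,228,395): 198+228 > 395 → valid
7 of the 8 triples form a triangle.

7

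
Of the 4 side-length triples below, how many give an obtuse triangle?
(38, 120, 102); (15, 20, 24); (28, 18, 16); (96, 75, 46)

3

(38,120,102): 38²+102² = 11848 < 14400 = 120² → obtuse
(15,20,24): 15²+20² = 625 > 576 = 24² → acute
(28,18,16): 16²+18² = 580 < 784 = 28² → obtuse
(96,75,46): 46²+75² = 7741 < 9216 = 96² → obtuse
3 of the 4 are obtuse.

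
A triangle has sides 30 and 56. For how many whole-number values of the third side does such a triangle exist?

59

The third side lies in the open interval (26, 86).
Integers from 27 to 85 inclusive: 85 − 27 + 1 = 59.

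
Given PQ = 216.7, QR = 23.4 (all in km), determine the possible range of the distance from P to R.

193.3 ≤ PR ≤ 240.1 km

By the triangle inequality, |216.7 − 23.4| ≤ PR ≤ 216.7 + 23.4.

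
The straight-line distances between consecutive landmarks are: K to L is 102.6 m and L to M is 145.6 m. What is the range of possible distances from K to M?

By the triangle inequality, |102.6 − 145.6| ≤ KM ≤ 102.6 + 145.6.

43.0 ≤ KM ≤ 248.2 m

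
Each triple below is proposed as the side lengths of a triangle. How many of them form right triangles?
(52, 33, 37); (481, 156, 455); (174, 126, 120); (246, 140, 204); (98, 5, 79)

2

(52,33,37): 33²+37² = 2458 < 2704 = 52² → obtuse
(481,156,455): 156²+455² = 231361 = 481² → right
(174,126,120): 120²+126² = 30276 = 174² → right
(246,140,204): 140²+204² = 61216 > 60516 = 246² → acute
(98,5,79): 5+79 ≤ 98, not a triangle
2 of the 5 are right.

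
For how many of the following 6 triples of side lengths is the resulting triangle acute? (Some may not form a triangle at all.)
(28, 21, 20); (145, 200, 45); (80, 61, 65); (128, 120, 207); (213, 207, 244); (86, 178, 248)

3

(28,21,20): 20²+21² = 841 > 784 = 28² → acute
(145,200,45): 45+145 ≤ 200, not a triangle
(80,61,65): 61²+65² = 7946 > 6400 = 80² → acute
(128,120,207): 120²+128² = 30784 < 42849 = 207² → obtuse
(213,207,244): 207²+213² = 88218 > 59536 = 244² → acute
(86,178,248): 86²+178² = 39080 < 61504 = 248² → obtuse
3 of the 6 are acute.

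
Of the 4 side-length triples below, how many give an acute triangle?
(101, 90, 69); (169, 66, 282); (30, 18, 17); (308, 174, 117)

1

(101,90,69): 69²+90² = 12861 > 10201 = 101² → acute
(169,66,282): 66+169 ≤ 282, not a triangle
(30,18,17): 17²+18² = 613 < 900 = 30² → obtuse
(308,174,117): 117+174 ≤ 308, not a triangle
1 of the 4 is acute.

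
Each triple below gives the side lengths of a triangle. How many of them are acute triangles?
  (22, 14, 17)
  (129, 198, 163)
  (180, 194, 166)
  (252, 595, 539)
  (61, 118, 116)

4

(22,14,17): 14²+17² = 485 > 484 = 22² → acute
(129,198,163): 129²+163² = 43210 > 39204 = 198² → acute
(180,194,166): 166²+180² = 59956 > 37636 = 194² → acute
(252,595,539): 252²+539² = 354025 = 595² → right
(61,118,116): 61²+116² = 17177 > 13924 = 118² → acute
4 of the 5 are acute.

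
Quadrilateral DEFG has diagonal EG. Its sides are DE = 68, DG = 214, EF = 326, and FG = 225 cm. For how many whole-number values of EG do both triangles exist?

135

From triangle DEG: 146 < EG < 282.
From triangle FEG: 101 < EG < 551.
Intersection: 146 < EG < 282, so integers 147 through 281: 135 values.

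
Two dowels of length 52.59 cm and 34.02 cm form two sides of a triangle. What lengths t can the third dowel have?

By the triangle inequality, t must be less than 52.59 + 34.02 = 86.61 and greater than |52.59 − 34.02| = 18.57.

18.57 < t < 86.61 (cm)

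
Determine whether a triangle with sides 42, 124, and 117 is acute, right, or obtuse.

Compare the square of the longest side to the sum of squares of the other two: 42² + 117² = 15453 > 15376 = 124².

acute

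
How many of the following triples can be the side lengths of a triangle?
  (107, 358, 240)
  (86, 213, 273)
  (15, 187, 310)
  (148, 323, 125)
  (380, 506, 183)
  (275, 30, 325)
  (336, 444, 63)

(107,240,358): 107+240 ≤ 358 → not valid
(86,213,273): 86+213 > 273 → valid
(15,187,310): 15+187 ≤ 310 → not valid
(125,148,323): 125+148 ≤ 323 → not valid
(183,380,506): 183+380 > 506 → valid
(30,275,325): 30+275 ≤ 325 → not valid
(63,336,444): 63+336 ≤ 444 → not valid
2 of the 7 triples form a triangle.

2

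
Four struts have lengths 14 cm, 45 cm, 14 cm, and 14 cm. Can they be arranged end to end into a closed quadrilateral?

For a quadrilateral, each side must be shorter than the sum of the others.
Here the longest side is 45, but the remaining 3 sides sum to only 42.

No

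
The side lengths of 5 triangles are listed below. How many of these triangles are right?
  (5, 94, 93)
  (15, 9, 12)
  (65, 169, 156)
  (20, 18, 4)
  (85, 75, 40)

(5,94,93): 5²+93² = 8674 < 8836 = 94² → obtuse
(15,9,12): 9²+12² = 225 = 15² → right
(65,169,156): 65²+156² = 28561 = 169² → right
(20,18,4): 4²+18² = 340 < 400 = 20² → obtuse
(85,75,40): 40²+75² = 7225 = 85² → right
3 of the 5 are right.

3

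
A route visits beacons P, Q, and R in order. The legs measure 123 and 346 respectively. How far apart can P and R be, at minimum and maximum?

223 ≤ PR ≤ 469

By the triangle inequality, |123 − 346| ≤ PR ≤ 123 + 346.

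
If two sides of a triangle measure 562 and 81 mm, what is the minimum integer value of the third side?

482

The third side must be strictly greater than |562 − 81| = 481.
The smallest integer above 481 is 482.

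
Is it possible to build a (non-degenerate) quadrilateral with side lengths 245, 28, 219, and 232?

A quadrilateral exists iff every side is shorter than the sum of the others — equivalently, the longest side is less than the sum of the rest.
Longest side 245 < 479 (sum of the remaining 3), so yes.

Yes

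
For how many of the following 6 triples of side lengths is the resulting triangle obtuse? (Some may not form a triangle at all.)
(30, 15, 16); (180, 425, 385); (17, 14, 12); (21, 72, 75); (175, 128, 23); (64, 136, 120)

1

(30,15,16): 15²+16² = 481 < 900 = 30² → obtuse
(180,425,385): 180²+385² = 180625 = 425² → right
(17,14,12): 12²+14² = 340 > 289 = 17² → acute
(21,72,75): 21²+72² = 5625 = 75² → right
(175,128,23): 23+128 ≤ 175, not a triangle
(64,136,120): 64²+120² = 18496 = 136² → right
1 of the 6 is obtuse.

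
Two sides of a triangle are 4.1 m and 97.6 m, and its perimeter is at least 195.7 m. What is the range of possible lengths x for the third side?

Triangle inequality alone gives 93.5 < x < 101.7.
The perimeter condition gives x ≥ 195.7 − 4.1 − 97.6 = 94.0.
Intersecting the two: 94.0 ≤ x < 101.7.

94.0 ≤ x < 101.7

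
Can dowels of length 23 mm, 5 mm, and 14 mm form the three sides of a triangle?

The longest side is 23, but the other two sum to only 19.
19 < 23, so the triangle inequality fails.

No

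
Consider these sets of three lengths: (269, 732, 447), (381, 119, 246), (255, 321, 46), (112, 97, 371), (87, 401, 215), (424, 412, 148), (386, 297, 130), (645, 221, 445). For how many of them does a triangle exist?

3

(269,447,732): 269+447 ≤ 732 → not valid
(119,246,381): 119+246 ≤ 381 → not valid
(46,255,321): 46+255 ≤ 321 → not valid
(97,112,371): 97+112 ≤ 371 → not valid
(87,215,401): 87+215 ≤ 401 → not valid
(148,412,424): 148+412 > 424 → valid
(130,297,386): 130+297 > 386 → valid
(221,445,645): 221+445 > 645 → valid
3 of the 8 triples form a triangle.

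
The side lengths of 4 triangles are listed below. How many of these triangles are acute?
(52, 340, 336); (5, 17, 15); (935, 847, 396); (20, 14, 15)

(52,340,336): 52²+336² = 115600 = 340² → right
(5,17,15): 5²+15² = 250 < 289 = 17² → obtuse
(935,847,396): 396²+847² = 874225 = 935² → right
(20,14,15): 14²+15² = 421 > 400 = 20² → acute
1 of the 4 is acute.

1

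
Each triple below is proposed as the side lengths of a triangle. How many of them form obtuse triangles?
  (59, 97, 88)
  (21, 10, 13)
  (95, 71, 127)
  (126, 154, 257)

3

(59,97,88): 59²+88² = 11225 > 9409 = 97² → acute
(21,10,13): 10²+13² = 269 < 441 = 21² → obtuse
(95,71,127): 71²+95² = 14066 < 16129 = 127² → obtuse
(126,154,257): 126²+154² = 39592 < 66049 = 257² → obtuse
3 of the 4 are obtuse.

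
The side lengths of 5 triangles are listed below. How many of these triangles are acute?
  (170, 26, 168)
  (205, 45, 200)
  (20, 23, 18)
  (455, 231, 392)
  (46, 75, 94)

(170,26,168): 26²+168² = 28900 = 170² → right
(205,45,200): 45²+200² = 42025 = 205² → right
(20,23,18): 18²+20² = 724 > 529 = 23² → acute
(455,231,392): 231²+392² = 207025 = 455² → right
(46,75,94): 46²+75² = 7741 < 8836 = 94² → obtuse
1 of the 5 is acute.

1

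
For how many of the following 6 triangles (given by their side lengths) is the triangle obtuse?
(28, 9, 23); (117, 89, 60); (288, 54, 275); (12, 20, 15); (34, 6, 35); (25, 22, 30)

5

(28,9,23): 9²+23² = 610 < 784 = 28² → obtuse
(117,89,60): 60²+89² = 11521 < 13689 = 117² → obtuse
(288,54,275): 54²+275² = 78541 < 82944 = 288² → obtuse
(12,20,15): 12²+15² = 369 < 400 = 20² → obtuse
(34,6,35): 6²+34² = 1192 < 1225 = 35² → obtuse
(25,22,30): 22²+25² = 1109 > 900 = 30² → acute
5 of the 6 are obtuse.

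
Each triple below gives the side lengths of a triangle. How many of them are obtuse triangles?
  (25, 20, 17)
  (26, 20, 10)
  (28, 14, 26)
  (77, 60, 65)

(25,20,17): 17²+20² = 689 > 625 = 25² → acute
(26,20,10): 10²+20² = 500 < 676 = 26² → obtuse
(28,14,26): 14²+26² = 872 > 784 = 28² → acute
(77,60,65): 60²+65² = 7825 > 5929 = 77² → acute
1 of the 4 is obtuse.

1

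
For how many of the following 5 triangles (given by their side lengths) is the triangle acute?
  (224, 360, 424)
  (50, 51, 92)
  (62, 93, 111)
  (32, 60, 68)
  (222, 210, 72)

1

(224,360,424): 224²+360² = 179776 = 424² → right
(50,51,92): 50²+51² = 5101 < 8464 = 92² → obtuse
(62,93,111): 62²+93² = 12493 > 12321 = 111² → acute
(32,60,68): 32²+60² = 4624 = 68² → right
(222,210,72): 72²+210² = 49284 = 222² → right
1 of the 5 is acute.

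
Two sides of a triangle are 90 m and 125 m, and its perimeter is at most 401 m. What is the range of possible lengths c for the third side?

Triangle inequality alone gives 35 < c < 215.
The perimeter condition gives c ≤ 401 − 90 − 125 = 186.
Intersecting the two: 35 < c ≤ 186.

35 < c ≤ 186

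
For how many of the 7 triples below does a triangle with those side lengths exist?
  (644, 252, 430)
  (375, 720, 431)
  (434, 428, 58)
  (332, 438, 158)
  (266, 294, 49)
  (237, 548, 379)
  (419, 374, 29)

(252,430,644): 252+430 > 644 → valid
(375,431,720): 375+431 > 720 → valid
(58,428,434): 58+428 > 434 → valid
(158,332,438): 158+332 > 438 → valid
(49,266,294): 49+266 > 294 → valid
(237,379,548): 237+379 > 548 → valid
(29,374,419): 29+374 ≤ 419 → not valid
6 of the 7 triples form a triangle.

6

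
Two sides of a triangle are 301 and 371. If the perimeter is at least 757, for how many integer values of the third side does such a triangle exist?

Triangle inequality: 70 < x < 672. Perimeter ≥ 757 gives x ≥ 757 − 301 − 371 = 85.
So 85 ≤ x < 672; integers 85 through 671: 587 values.

587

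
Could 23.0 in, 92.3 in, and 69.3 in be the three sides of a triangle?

No

The two shorter sides sum to 92.3, exactly equal to the longest side 92.3.
That gives only a degenerate (flat) triangle — the inequality must be strict.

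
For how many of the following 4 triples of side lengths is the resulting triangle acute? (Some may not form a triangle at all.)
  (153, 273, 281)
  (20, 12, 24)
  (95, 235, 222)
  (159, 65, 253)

(153,273,281): 153²+273² = 97938 > 78961 = 281² → acute
(20,12,24): 12²+20² = 544 < 576 = 24² → obtuse
(95,235,222): 95²+222² = 58309 > 55225 = 235² → acute
(159,65,253): 65+159 ≤ 253, not a triangle
2 of the 4 are acute.

2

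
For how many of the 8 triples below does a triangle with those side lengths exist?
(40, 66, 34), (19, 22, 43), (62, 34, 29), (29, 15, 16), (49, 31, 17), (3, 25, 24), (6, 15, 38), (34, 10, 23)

4

(34,40,66): 34+40 > 66 → valid
(19,22,43): 19+22 ≤ 43 → not valid
(29,34,62): 29+34 > 62 → valid
(15,16,29): 15+16 > 29 → valid
(17,31,49): 17+31 ≤ 49 → not valid
(3,24,25): 3+24 > 25 → valid
(6,15,38): 6+15 ≤ 38 → not valid
(10,23,34): 10+23 ≤ 34 → not valid
4 of the 8 triples form a triangle.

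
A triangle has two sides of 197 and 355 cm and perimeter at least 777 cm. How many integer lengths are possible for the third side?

327

Triangle inequality: 158 < x < 552. Perimeter ≥ 777 gives x ≥ 777 − 197 − 355 = 225.
So 225 ≤ x < 552; integers 225 through 551: 327 values.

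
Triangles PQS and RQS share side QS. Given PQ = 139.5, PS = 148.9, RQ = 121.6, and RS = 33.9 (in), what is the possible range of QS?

From triangle PQS: |139.5 − 148.9| < QS < 139.5 + 148.9, i.e. 9.4 < QS < 288.4.
From triangle RQS: 87.7 < QS < 155.5.
Both must hold, so QS lies in the intersection.

87.7 < QS < 155.5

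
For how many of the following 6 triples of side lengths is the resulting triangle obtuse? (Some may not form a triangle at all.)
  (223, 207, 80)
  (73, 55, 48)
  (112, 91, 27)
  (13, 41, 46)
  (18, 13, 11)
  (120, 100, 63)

5

(223,207,80): 80²+207² = 49249 < 49729 = 223² → obtuse
(73,55,48): 48²+55² = 5329 = 73² → right
(112,91,27): 27²+91² = 9010 < 12544 = 112² → obtuse
(13,41,46): 13²+41² = 1850 < 2116 = 46² → obtuse
(18,13,11): 11²+13² = 290 < 324 = 18² → obtuse
(120,100,63): 63²+100² = 13969 < 14400 = 120² → obtuse
5 of the 6 are obtuse.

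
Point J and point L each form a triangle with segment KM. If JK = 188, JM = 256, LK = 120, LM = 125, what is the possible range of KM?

From triangle JKM: |188 − 256| < KM < 188 + 256, i.e. 68 < KM < 444.
From triangle LKM: 5 < KM < 245.
Both must hold, so KM lies in the intersection.

68 < KM < 245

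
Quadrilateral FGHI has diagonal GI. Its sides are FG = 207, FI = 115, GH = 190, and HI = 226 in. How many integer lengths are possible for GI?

229

From triangle FGI: 92 < GI < 322.
From triangle HGI: 36 < GI < 416.
Intersection: 92 < GI < 322, so integers 93 through 321: 229 values.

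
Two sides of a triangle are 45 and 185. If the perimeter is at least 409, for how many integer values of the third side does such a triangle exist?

Triangle inequality: 140 < x < 230. Perimeter ≥ 409 gives x ≥ 409 − 45 − 185 = 179.
So 179 ≤ x < 230; integers 179 through 229: 51 values.

51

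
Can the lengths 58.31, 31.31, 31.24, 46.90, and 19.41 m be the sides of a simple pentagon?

A pentagon exists iff every side is shorter than the sum of the others — equivalently, the longest side is less than the sum of the rest.
Longest side 58.31 < 128.86 (sum of the remaining 4), so yes.

Yes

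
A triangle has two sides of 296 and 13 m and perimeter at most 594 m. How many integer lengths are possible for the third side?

2

Triangle inequality: 283 < x < 309. Perimeter ≤ 594 gives x ≤ 594 − 296 − 13 = 285.
So 283 < x ≤ 285; integers 284 through 285: 2 values.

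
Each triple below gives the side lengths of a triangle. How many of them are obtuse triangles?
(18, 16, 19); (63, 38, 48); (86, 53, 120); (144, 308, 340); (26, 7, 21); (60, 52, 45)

(18,16,19): 16²+18² = 580 > 361 = 19² → acute
(63,38,48): 38²+48² = 3748 < 3969 = 63² → obtuse
(86,53,120): 53²+86² = 10205 < 14400 = 120² → obtuse
(144,308,340): 144²+308² = 115600 = 340² → right
(26,7,21): 7²+21² = 490 < 676 = 26² → obtuse
(60,52,45): 45²+52² = 4729 > 3600 = 60² → acute
3 of the 6 are obtuse.

3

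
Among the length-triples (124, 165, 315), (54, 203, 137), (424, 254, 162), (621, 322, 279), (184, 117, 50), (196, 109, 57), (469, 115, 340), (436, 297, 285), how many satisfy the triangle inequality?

(124,165,315): 124+165 ≤ 315 → not valid
(54,137,203): 54+137 ≤ 203 → not valid
(162,254,424): 162+254 ≤ 424 → not valid
(279,322,621): 279+322 ≤ 621 → not valid
(50,117,184): 50+117 ≤ 184 → not valid
(57,109,196): 57+109 ≤ 196 → not valid
(115,340,469): 115+340 ≤ 469 → not valid
(285,297,436): 285+297 > 436 → valid
1 of the 8 triples forms a triangle.

1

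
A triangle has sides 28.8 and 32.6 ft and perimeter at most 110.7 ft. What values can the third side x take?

Triangle inequality alone gives 3.8 < x < 61.4.
The perimeter condition gives x ≤ 110.7 − 28.8 − 32.6 = 49.3.
Intersecting the two: 3.8 < x ≤ 49.3.

3.8 < x ≤ 49.3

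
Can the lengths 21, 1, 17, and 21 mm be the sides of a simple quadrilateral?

A quadrilateral exists iff every side is shorter than the sum of the others — equivalently, the longest side is less than the sum of the rest.
Longest side 21 < 39 (sum of the remaining 3), so yes.

Yes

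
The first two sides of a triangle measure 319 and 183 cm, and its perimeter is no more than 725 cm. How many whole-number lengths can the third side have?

87

Triangle inequality: 136 < x < 502. Perimeter ≤ 725 gives x ≤ 725 − 319 − 183 = 223.
So 136 < x ≤ 223; integers 137 through 223: 87 values.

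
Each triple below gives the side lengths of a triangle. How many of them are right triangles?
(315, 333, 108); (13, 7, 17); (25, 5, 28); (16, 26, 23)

(315,333,108): 108²+315² = 110889 = 333² → right
(13,7,17): 7²+13² = 218 < 289 = 17² → obtuse
(25,5,28): 5²+25² = 650 < 784 = 28² → obtuse
(16,26,23): 16²+23² = 785 > 676 = 26² → acute
1 of the 4 is right.

1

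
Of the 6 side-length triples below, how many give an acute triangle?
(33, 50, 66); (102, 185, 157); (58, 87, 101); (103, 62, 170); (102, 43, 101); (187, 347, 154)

(33,50,66): 33²+50² = 3589 < 4356 = 66² → obtuse
(102,185,157): 102²+157² = 35053 > 34225 = 185² → acute
(58,87,101): 58²+87² = 10933 > 10201 = 101² → acute
(103,62,170): 62+103 ≤ 170, not a triangle
(102,43,101): 43²+101² = 12050 > 10404 = 102² → acute
(187,347,154): 154+187 ≤ 347, not a triangle
3 of the 6 are acute.

3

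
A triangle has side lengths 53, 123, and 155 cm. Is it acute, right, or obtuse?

obtuse

Compare the square of the longest side to the sum of squares of the other two: 53² + 123² = 17938 < 24025 = 155².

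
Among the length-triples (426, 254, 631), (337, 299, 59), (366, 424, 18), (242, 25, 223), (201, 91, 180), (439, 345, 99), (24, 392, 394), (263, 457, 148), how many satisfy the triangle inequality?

6

(254,426,631): 254+426 > 631 → valid
(59,299,337): 59+299 > 337 → valid
(18,366,424): 18+366 ≤ 424 → not valid
(25,223,242): 25+223 > 242 → valid
(91,180,201): 91+180 > 201 → valid
(99,345,439): 99+345 > 439 → valid
(24,392,394): 24+392 > 394 → valid
(148,263,457): 148+263 ≤ 457 → not valid
6 of the 8 triples form a triangle.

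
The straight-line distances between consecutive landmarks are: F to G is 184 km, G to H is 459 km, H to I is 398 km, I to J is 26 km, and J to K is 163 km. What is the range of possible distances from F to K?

The maximum is all hops collinear in one direction: 184 + 459 + 398 + 26 + 163 = 1230.
The longest hop is 459; the others sum to 771. Since 459 ≤ 771, the path can fold back on itself completely, so the minimum distance is 0.

0 ≤ FK ≤ 1230 km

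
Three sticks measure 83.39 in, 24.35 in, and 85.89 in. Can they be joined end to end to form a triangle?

The longest side is 85.89, and the other two sum to 107.74.
Since 107.74 > 85.89, the triangle inequality holds.

Yes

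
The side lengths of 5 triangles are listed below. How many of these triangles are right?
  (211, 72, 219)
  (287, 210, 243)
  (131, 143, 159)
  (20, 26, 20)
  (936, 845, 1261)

1

(211,72,219): 72²+211² = 49705 > 47961 = 219² → acute
(287,210,243): 210²+243² = 103149 > 82369 = 287² → acute
(131,143,159): 131²+143² = 37610 > 25281 = 159² → acute
(20,26,20): 20²+20² = 800 > 676 = 26² → acute
(936,845,1261): 845²+936² = 1590121 = 1261² → right
1 of the 5 is right.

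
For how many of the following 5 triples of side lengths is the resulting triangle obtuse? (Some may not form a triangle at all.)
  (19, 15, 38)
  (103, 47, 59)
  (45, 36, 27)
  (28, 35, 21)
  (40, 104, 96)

(19,15,38): 15+19 ≤ 38, not a triangle
(103,47,59): 47²+59² = 5690 < 10609 = 103² → obtuse
(45,36,27): 27²+36² = 2025 = 45² → right
(28,35,21): 21²+28² = 1225 = 35² → right
(40,104,96): 40²+96² = 10816 = 104² → right
1 of the 5 is obtuse.

1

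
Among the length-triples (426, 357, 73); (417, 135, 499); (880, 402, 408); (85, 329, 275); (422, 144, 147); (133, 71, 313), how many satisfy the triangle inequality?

(73,357,426): 73+357 > 426 → valid
(135,417,499): 135+417 > 499 → valid
(402,408,880): 402+408 ≤ 880 → not valid
(85,275,329): 85+275 > 329 → valid
(144,147,422): 144+147 ≤ 422 → not valid
(71,133,313): 71+133 ≤ 313 → not valid
3 of the 6 triples form a triangle.

3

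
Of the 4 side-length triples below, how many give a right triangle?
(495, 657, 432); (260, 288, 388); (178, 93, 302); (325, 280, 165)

(495,657,432): 432²+495² = 431649 = 657² → right
(260,288,388): 260²+288² = 150544 = 388² → right
(178,93,302): 93+178 ≤ 302, not a triangle
(325,280,165): 165²+280² = 105625 = 325² → right
3 of the 4 are right.

3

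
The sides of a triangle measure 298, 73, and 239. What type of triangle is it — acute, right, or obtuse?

Compare the square of the longest side to the sum of squares of the other two: 73² + 239² = 62450 < 88804 = 298².

obtuse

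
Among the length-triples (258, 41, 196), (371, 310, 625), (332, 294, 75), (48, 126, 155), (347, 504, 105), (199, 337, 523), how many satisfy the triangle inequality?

(41,196,258): 41+196 ≤ 258 → not valid
(310,371,625): 310+371 > 625 → valid
(75,294,332): 75+294 > 332 → valid
(48,126,155): 48+126 > 155 → valid
(105,347,504): 105+347 ≤ 504 → not valid
(199,337,523): 199+337 > 523 → valid
4 of the 6 triples form a triangle.

4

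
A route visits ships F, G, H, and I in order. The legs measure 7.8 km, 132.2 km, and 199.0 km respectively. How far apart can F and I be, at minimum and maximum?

59.0 ≤ FI ≤ 339.0 km

The maximum is all hops collinear in one direction: 7.8 + 132.2 + 199.0 = 339.0.
The longest hop is 199.0; the others sum to 140.0. Folding the others back against it leaves at least 199.0 − 140.0 = 59.0.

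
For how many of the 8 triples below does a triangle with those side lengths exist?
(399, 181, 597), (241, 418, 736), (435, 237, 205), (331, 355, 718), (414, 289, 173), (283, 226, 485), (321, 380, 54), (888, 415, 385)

3

(181,399,597): 181+399 ≤ 597 → not valid
(241,418,736): 241+418 ≤ 736 → not valid
(205,237,435): 205+237 > 435 → valid
(331,355,718): 331+355 ≤ 718 → not valid
(173,289,414): 173+289 > 414 → valid
(226,283,485): 226+283 > 485 → valid
(54,321,380): 54+321 ≤ 380 → not valid
(385,415,888): 385+415 ≤ 888 → not valid
3 of the 8 triples form a triangle.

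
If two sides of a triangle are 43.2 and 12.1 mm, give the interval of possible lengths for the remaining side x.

By the triangle inequality, x must be less than 43.2 + 12.1 = 55.3 and greater than |43.2 − 12.1| = 31.1.

31.1 < x < 55.3 (mm)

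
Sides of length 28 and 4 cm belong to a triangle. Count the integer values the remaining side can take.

The third side lies in the open interval (24, 32).
Integers from 25 to 31 inclusive: 31 − 25 + 1 = 7.

7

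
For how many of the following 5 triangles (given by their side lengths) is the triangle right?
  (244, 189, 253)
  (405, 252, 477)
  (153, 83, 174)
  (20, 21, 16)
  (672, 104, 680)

2

(244,189,253): 189²+244² = 95257 > 64009 = 253² → acute
(405,252,477): 252²+405² = 227529 = 477² → right
(153,83,174): 83²+153² = 30298 > 30276 = 174² → acute
(20,21,16): 16²+20² = 656 > 441 = 21² → acute
(672,104,680): 104²+672² = 462400 = 680² → right
2 of the 5 are right.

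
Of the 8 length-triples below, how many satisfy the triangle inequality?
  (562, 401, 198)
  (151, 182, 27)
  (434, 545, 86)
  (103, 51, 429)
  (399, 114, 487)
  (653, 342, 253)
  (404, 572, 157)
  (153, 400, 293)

3

(198,401,562): 198+401 > 562 → valid
(27,151,182): 27+151 ≤ 182 → not valid
(86,434,545): 86+434 ≤ 545 → not valid
(51,103,429): 51+103 ≤ 429 → not valid
(114,399,487): 114+399 > 487 → valid
(253,342,653): 253+342 ≤ 653 → not valid
(157,404,572): 157+404 ≤ 572 → not valid
(153,293,400): 153+293 > 400 → valid
3 of the 8 triples form a triangle.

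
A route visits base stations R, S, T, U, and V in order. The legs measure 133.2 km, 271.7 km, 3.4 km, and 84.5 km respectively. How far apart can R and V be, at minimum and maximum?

50.6 ≤ RV ≤ 492.8 km

The maximum is all hops collinear in one direction: 133.2 + 271.7 + 3.4 + 84.5 = 492.8.
The longest hop is 271.7; the others sum to 221.1. Folding the others back against it leaves at least 271.7 − 221.1 = 50.6.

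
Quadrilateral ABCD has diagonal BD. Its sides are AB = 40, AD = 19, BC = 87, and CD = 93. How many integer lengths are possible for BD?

From triangle ABD: 21 < BD < 59.
From triangle CBD: 6 < BD < 180.
Intersection: 21 < BD < 59, so integers 22 through 58: 37 values.

37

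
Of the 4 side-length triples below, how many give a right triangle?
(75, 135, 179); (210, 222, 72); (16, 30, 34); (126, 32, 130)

(75,135,179): 75²+135² = 23850 < 32041 = 179² → obtuse
(210,222,72): 72²+210² = 49284 = 222² → right
(16,30,34): 16²+30² = 1156 = 34² → right
(126,32,130): 32²+126² = 16900 = 130² → right
3 of the 4 are right.

3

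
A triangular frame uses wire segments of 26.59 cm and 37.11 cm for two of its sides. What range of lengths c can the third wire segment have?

10.52 < c < 63.70

By the triangle inequality, c must be less than 26.59 + 37.11 = 63.70 and greater than |26.59 − 37.11| = 10.52.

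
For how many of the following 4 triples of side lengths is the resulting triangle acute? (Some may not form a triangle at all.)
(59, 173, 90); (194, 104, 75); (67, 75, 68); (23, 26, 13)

(59,173,90): 59+90 ≤ 173, not a triangle
(194,104,75): 75+104 ≤ 194, not a triangle
(67,75,68): 67²+68² = 9113 > 5625 = 75² → acute
(23,26,13): 13²+23² = 698 > 676 = 26² → acute
2 of the 4 are acute.

2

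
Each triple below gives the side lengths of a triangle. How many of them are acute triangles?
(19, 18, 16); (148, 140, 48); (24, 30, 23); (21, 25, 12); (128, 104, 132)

(19,18,16): 16²+18² = 580 > 361 = 19² → acute
(148,140,48): 48²+140² = 21904 = 148² → right
(24,30,23): 23²+24² = 1105 > 900 = 30² → acute
(21,25,12): 12²+21² = 585 < 625 = 25² → obtuse
(128,104,132): 104²+128² = 27200 > 17424 = 132² → acute
3 of the 5 are acute.

3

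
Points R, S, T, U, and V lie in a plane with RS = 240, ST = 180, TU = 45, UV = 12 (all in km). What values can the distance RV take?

3 ≤ RV ≤ 477 km

The maximum is all hops collinear in one direction: 240 + 180 + 45 + 12 = 477.
The longest hop is 240; the others sum to 237. Folding the others back against it leaves at least 240 − 237 = 3.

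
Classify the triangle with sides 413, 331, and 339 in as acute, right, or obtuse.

Compare the square of the longest side to the sum of squares of the other two: 331² + 339² = 224482 > 170569 = 413².

acute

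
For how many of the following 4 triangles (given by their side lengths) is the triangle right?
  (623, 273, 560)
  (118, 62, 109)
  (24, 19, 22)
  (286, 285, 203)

(623,273,560): 273²+560² = 388129 = 623² → right
(118,62,109): 62²+109² = 15725 > 13924 = 118² → acute
(24,19,22): 19²+22² = 845 > 576 = 24² → acute
(286,285,203): 203²+285² = 122434 > 81796 = 286² → acute
1 of the 4 is right.

1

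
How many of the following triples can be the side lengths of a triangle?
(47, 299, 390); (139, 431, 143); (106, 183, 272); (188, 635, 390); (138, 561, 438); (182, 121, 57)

(47,299,390): 47+299 ≤ 390 → not valid
(139,143,431): 139+143 ≤ 431 → not valid
(106,183,272): 106+183 > 272 → valid
(188,390,635): 188+390 ≤ 635 → not valid
(138,438,561): 138+438 > 561 → valid
(57,121,182): 57+121 ≤ 182 → not valid
2 of the 6 triples form a triangle.

2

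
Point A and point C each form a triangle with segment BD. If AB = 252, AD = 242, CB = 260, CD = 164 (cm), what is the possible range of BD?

From triangle ABD: |252 − 242| < BD < 252 + 242, i.e. 10 < BD < 494.
From triangle CBD: 96 < BD < 424.
Both must hold, so BD lies in the intersection.

96 < BD < 424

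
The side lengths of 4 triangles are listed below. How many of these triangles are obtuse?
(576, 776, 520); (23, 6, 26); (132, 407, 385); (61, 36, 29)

2

(576,776,520): 520²+576² = 602176 = 776² → right
(23,6,26): 6²+23² = 565 < 676 = 26² → obtuse
(132,407,385): 132²+385² = 165649 = 407² → right
(61,36,29): 29²+36² = 2137 < 3721 = 61² → obtuse
2 of the 4 are obtuse.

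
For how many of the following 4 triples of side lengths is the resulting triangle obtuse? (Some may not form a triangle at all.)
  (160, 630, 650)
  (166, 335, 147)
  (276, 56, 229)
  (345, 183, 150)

(160,630,650): 160²+630² = 422500 = 650² → right
(166,335,147): 147+166 ≤ 335, not a triangle
(276,56,229): 56²+229² = 55577 < 76176 = 276² → obtuse
(345,183,150): 150+183 ≤ 345, not a triangle
1 of the 4 is obtuse.

1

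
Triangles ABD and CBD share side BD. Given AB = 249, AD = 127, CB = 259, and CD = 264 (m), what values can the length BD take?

From triangle ABD: |249 − 127| < BD < 249 + 127, i.e. 122 < BD < 376.
From triangle CBD: 5 < BD < 523.
Both must hold, so BD lies in the intersection.

122 < BD < 376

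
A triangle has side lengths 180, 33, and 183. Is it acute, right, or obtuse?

right

Compare the square of the longest side to the sum of squares of the other two: 33² + 180² = 33489 = 183².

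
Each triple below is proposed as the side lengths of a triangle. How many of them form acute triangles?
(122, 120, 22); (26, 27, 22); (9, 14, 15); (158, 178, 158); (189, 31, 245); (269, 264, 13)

3

(122,120,22): 22²+120² = 14884 = 122² → right
(26,27,22): 22²+26² = 1160 > 729 = 27² → acute
(9,14,15): 9²+14² = 277 > 225 = 15² → acute
(158,178,158): 158²+158² = 49928 > 31684 = 178² → acute
(189,31,245): 31+189 ≤ 245, not a triangle
(269,264,13): 13²+264² = 69865 < 72361 = 269² → obtuse
3 of the 6 are acute.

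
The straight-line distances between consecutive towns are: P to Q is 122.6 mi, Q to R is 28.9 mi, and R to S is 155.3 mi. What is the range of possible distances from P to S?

3.8 ≤ PS ≤ 306.8 mi

The maximum is all hops collinear in one direction: 122.6 + 28.9 + 155.3 = 306.8.
The longest hop is 155.3; the others sum to 151.5. Folding the others back against it leaves at least 155.3 − 151.5 = 3.8.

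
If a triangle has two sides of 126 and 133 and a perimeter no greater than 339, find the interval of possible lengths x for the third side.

7 < x ≤ 80

Triangle inequality alone gives 7 < x < 259.
The perimeter condition gives x ≤ 339 − 126 − 133 = 80.
Intersecting the two: 7 < x ≤ 80.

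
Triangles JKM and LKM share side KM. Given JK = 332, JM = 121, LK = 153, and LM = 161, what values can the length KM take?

211 < KM < 314

From triangle JKM: |332 − 121| < KM < 332 + 121, i.e. 211 < KM < 453.
From triangle LKM: 8 < KM < 314.
Both must hold, so KM lies in the intersection.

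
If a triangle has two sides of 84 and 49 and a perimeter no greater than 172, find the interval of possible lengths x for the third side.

35 < x ≤ 39

Triangle inequality alone gives 35 < x < 133.
The perimeter condition gives x ≤ 172 − 84 − 49 = 39.
Intersecting the two: 35 < x ≤ 39.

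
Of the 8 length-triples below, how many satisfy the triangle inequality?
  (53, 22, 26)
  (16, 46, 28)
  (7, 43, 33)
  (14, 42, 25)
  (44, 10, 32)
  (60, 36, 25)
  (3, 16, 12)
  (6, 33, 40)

1

(22,26,53): 22+26 ≤ 53 → not valid
(16,28,46): 16+28 ≤ 46 → not valid
(7,33,43): 7+33 ≤ 43 → not valid
(14,25,42): 14+25 ≤ 42 → not valid
(10,32,44): 10+32 ≤ 44 → not valid
(25,36,60): 25+36 > 60 → valid
(3,12,16): 3+12 ≤ 16 → not valid
(6,33,40): 6+33 ≤ 40 → not valid
1 of the 8 triples forms a triangle.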